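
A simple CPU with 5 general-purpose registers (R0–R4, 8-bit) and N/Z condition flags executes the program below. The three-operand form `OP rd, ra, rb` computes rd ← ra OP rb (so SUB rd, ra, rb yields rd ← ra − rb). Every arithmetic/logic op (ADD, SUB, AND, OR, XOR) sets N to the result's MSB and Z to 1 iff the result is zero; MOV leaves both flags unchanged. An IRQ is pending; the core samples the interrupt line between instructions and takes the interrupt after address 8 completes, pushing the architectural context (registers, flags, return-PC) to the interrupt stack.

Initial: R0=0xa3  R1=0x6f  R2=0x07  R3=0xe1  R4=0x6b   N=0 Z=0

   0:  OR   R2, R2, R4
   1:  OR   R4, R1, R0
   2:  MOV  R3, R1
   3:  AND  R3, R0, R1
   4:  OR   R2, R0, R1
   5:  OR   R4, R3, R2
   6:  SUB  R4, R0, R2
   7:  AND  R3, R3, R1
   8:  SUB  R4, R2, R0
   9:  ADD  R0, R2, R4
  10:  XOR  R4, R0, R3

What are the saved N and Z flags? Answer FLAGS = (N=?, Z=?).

after  0: R0=0xa3 R1=0x6f R2=0x6f R3=0xe1 R4=0x6b  N=0 Z=0
after  1: R0=0xa3 R1=0x6f R2=0x6f R3=0xe1 R4=0xef  N=1 Z=0
after  2: R0=0xa3 R1=0x6f R2=0x6f R3=0x6f R4=0xef  N=1 Z=0
after  3: R0=0xa3 R1=0x6f R2=0x6f R3=0x23 R4=0xef  N=0 Z=0
after  4: R0=0xa3 R1=0x6f R2=0xef R3=0x23 R4=0xef  N=1 Z=0
after  5: R0=0xa3 R1=0x6f R2=0xef R3=0x23 R4=0xef  N=1 Z=0
after  6: R0=0xa3 R1=0x6f R2=0xef R3=0x23 R4=0xb4  N=1 Z=0
after  7: R0=0xa3 R1=0x6f R2=0xef R3=0x23 R4=0xb4  N=0 Z=0
after  8: R0=0xa3 R1=0x6f R2=0xef R3=0x23 R4=0x4c  N=0 Z=0
-- IRQ taken; context saved, return-PC = 9 --

FLAGS = (N=0, Z=0)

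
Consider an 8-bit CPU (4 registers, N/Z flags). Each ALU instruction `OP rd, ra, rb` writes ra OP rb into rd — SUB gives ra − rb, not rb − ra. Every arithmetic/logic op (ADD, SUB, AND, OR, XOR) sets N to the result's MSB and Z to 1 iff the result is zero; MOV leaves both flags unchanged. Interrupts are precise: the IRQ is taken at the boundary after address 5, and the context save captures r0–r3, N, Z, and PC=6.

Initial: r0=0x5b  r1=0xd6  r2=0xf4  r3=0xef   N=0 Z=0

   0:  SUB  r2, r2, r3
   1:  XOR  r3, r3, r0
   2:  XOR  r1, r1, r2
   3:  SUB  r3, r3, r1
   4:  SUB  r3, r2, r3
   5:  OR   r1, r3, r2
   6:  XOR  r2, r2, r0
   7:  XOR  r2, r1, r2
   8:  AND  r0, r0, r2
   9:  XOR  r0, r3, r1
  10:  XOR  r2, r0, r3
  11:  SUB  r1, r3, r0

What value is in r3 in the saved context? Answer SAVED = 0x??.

SAVED = 0x24

after  0: r0=0x5b r1=0xd6 r2=0x05 r3=0xef  N=0 Z=0
after  1: r0=0x5b r1=0xd6 r2=0x05 r3=0xb4  N=1 Z=0
after  2: r0=0x5b r1=0xd3 r2=0x05 r3=0xb4  N=1 Z=0
after  3: r0=0x5b r1=0xd3 r2=0x05 r3=0xe1  N=1 Z=0
after  4: r0=0x5b r1=0xd3 r2=0x05 r3=0x24  N=0 Z=0
after  5: r0=0x5b r1=0x25 r2=0x05 r3=0x24  N=0 Z=0
-- IRQ taken; context saved, return-PC = 6 --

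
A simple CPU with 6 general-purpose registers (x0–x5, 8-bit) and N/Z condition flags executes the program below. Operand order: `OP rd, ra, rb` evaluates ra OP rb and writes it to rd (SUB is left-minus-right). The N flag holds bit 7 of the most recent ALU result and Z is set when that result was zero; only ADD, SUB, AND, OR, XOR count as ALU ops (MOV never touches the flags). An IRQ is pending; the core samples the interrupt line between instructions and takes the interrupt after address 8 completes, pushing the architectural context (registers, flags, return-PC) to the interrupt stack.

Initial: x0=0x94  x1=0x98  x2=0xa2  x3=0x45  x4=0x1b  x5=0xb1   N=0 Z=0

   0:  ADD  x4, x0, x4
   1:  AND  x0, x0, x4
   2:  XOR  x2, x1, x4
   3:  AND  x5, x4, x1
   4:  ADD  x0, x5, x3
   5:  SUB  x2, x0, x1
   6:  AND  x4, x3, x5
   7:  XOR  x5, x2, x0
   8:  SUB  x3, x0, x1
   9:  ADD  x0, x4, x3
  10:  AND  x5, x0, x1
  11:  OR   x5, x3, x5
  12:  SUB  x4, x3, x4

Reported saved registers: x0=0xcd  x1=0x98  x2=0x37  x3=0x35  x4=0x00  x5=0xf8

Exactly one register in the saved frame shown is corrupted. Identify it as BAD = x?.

BAD = x2

after  0: x0=0x94 x1=0x98 x2=0xa2 x3=0x45 x4=0xaf x5=0xb1  N=1 Z=0
after  1: x0=0x84 x1=0x98 x2=0xa2 x3=0x45 x4=0xaf x5=0xb1  N=1 Z=0
after  2: x0=0x84 x1=0x98 x2=0x37 x3=0x45 x4=0xaf x5=0xb1  N=0 Z=0
after  3: x0=0x84 x1=0x98 x2=0x37 x3=0x45 x4=0xaf x5=0x88  N=1 Z=0
after  4: x0=0xcd x1=0x98 x2=0x37 x3=0x45 x4=0xaf x5=0x88  N=1 Z=0
after  5: x0=0xcd x1=0x98 x2=0x35 x3=0x45 x4=0xaf x5=0x88  N=0 Z=0
after  6: x0=0xcd x1=0x98 x2=0x35 x3=0x45 x4=0x00 x5=0x88  N=0 Z=1
after  7: x0=0xcd x1=0x98 x2=0x35 x3=0x45 x4=0x00 x5=0xf8  N=1 Z=0
after  8: x0=0xcd x1=0x98 x2=0x35 x3=0x35 x4=0x00 x5=0xf8  N=0 Z=0
-- IRQ taken; context saved, return-PC = 9 --
mismatch: x2: reported 0x37 vs actual 0x35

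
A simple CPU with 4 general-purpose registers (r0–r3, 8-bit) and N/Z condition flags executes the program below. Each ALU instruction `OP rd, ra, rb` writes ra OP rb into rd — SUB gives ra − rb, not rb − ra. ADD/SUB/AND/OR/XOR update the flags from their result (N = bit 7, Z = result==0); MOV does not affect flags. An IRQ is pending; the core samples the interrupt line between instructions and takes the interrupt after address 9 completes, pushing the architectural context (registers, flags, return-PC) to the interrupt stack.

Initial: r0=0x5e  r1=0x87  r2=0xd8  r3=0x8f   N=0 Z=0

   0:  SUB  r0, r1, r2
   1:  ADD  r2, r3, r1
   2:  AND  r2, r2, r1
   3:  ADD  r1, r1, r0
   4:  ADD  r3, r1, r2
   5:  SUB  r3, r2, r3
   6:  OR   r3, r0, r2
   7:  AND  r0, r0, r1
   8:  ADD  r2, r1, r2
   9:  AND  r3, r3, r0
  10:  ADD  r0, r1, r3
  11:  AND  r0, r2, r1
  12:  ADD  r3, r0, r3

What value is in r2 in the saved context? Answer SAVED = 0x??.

SAVED = 0x3c

after  0: r0=0xaf r1=0x87 r2=0xd8 r3=0x8f  N=1 Z=0
after  1: r0=0xaf r1=0x87 r2=0x16 r3=0x8f  N=0 Z=0
after  2: r0=0xaf r1=0x87 r2=0x06 r3=0x8f  N=0 Z=0
after  3: r0=0xaf r1=0x36 r2=0x06 r3=0x8f  N=0 Z=0
after  4: r0=0xaf r1=0x36 r2=0x06 r3=0x3c  N=0 Z=0
after  5: r0=0xaf r1=0x36 r2=0x06 r3=0xca  N=1 Z=0
after  6: r0=0xaf r1=0x36 r2=0x06 r3=0xaf  N=1 Z=0
after  7: r0=0x26 r1=0x36 r2=0x06 r3=0xaf  N=0 Z=0
after  8: r0=0x26 r1=0x36 r2=0x3c r3=0xaf  N=0 Z=0
after  9: r0=0x26 r1=0x36 r2=0x3c r3=0x26  N=0 Z=0
-- IRQ taken; context saved, return-PC = 10 --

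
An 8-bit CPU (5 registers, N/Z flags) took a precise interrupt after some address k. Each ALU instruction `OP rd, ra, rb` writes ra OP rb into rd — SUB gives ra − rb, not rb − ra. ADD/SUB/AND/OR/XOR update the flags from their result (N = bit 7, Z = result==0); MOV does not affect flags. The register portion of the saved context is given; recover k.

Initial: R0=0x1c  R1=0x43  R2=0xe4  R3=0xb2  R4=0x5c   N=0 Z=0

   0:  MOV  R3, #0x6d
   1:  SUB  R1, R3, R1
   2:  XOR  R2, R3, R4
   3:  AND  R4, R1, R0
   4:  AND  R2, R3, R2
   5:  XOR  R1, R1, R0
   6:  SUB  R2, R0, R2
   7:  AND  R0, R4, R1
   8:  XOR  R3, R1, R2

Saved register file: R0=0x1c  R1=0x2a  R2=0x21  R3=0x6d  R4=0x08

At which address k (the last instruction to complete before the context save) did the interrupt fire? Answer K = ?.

after  0: R0=0x1c R1=0x43 R2=0xe4 R3=0x6d R4=0x5c  N=0 Z=0
after  1: R0=0x1c R1=0x2a R2=0xe4 R3=0x6d R4=0x5c  N=0 Z=0
after  2: R0=0x1c R1=0x2a R2=0x31 R3=0x6d R4=0x5c  N=0 Z=0
after  3: R0=0x1c R1=0x2a R2=0x31 R3=0x6d R4=0x08  N=0 Z=0
after  4: R0=0x1c R1=0x2a R2=0x21 R3=0x6d R4=0x08  N=0 Z=0
-- IRQ taken; context saved, return-PC = 5 --

K = 4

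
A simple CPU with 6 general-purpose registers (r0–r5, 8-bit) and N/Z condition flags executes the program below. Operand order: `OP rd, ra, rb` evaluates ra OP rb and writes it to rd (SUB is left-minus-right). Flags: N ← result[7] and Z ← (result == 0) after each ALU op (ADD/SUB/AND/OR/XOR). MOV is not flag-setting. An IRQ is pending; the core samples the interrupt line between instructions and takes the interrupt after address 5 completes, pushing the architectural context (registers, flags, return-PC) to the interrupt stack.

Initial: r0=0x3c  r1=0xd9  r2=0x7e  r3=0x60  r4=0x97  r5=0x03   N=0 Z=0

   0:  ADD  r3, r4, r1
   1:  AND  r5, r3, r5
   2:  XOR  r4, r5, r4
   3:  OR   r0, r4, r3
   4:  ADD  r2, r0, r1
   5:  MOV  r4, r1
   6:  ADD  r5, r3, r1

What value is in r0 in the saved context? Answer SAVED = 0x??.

after  0: r0=0x3c r1=0xd9 r2=0x7e r3=0x70 r4=0x97 r5=0x03  N=0 Z=0
after  1: r0=0x3c r1=0xd9 r2=0x7e r3=0x70 r4=0x97 r5=0x00  N=0 Z=1
after  2: r0=0x3c r1=0xd9 r2=0x7e r3=0x70 r4=0x97 r5=0x00  N=1 Z=0
after  3: r0=0xf7 r1=0xd9 r2=0x7e r3=0x70 r4=0x97 r5=0x00  N=1 Z=0
after  4: r0=0xf7 r1=0xd9 r2=0xd0 r3=0x70 r4=0x97 r5=0x00  N=1 Z=0
after  5: r0=0xf7 r1=0xd9 r2=0xd0 r3=0x70 r4=0xd9 r5=0x00  N=1 Z=0
-- IRQ taken; context saved, return-PC = 6 --

SAVED = 0xf7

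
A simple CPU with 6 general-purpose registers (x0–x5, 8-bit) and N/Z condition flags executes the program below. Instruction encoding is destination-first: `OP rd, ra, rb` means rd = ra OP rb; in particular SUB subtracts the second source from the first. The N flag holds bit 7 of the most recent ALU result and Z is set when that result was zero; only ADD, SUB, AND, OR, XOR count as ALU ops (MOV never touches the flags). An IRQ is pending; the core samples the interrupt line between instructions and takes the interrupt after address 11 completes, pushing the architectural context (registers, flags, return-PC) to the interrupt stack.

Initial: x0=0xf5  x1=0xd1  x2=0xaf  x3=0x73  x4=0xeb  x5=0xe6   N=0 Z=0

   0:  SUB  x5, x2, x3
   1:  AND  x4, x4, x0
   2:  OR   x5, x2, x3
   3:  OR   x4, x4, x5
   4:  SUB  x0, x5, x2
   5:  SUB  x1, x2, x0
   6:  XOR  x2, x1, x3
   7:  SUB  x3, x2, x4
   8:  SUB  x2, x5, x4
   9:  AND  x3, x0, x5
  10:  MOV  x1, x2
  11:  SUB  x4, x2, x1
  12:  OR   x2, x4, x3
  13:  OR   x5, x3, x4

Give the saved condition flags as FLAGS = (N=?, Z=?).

after  0: x0=0xf5 x1=0xd1 x2=0xaf x3=0x73 x4=0xeb x5=0x3c  N=0 Z=0
after  1: x0=0xf5 x1=0xd1 x2=0xaf x3=0x73 x4=0xe1 x5=0x3c  N=1 Z=0
after  2: x0=0xf5 x1=0xd1 x2=0xaf x3=0x73 x4=0xe1 x5=0xff  N=1 Z=0
after  3: x0=0xf5 x1=0xd1 x2=0xaf x3=0x73 x4=0xff x5=0xff  N=1 Z=0
after  4: x0=0x50 x1=0xd1 x2=0xaf x3=0x73 x4=0xff x5=0xff  N=0 Z=0
after  5: x0=0x50 x1=0x5f x2=0xaf x3=0x73 x4=0xff x5=0xff  N=0 Z=0
after  6: x0=0x50 x1=0x5f x2=0x2c x3=0x73 x4=0xff x5=0xff  N=0 Z=0
after  7: x0=0x50 x1=0x5f x2=0x2c x3=0x2d x4=0xff x5=0xff  N=0 Z=0
after  8: x0=0x50 x1=0x5f x2=0x00 x3=0x2d x4=0xff x5=0xff  N=0 Z=1
after  9: x0=0x50 x1=0x5f x2=0x00 x3=0x50 x4=0xff x5=0xff  N=0 Z=0
after 10: x0=0x50 x1=0x00 x2=0x00 x3=0x50 x4=0xff x5=0xff  N=0 Z=0
after 11: x0=0x50 x1=0x00 x2=0x00 x3=0x50 x4=0x00 x5=0xff  N=0 Z=1
-- IRQ taken; context saved, return-PC = 12 --

FLAGS = (N=0, Z=1)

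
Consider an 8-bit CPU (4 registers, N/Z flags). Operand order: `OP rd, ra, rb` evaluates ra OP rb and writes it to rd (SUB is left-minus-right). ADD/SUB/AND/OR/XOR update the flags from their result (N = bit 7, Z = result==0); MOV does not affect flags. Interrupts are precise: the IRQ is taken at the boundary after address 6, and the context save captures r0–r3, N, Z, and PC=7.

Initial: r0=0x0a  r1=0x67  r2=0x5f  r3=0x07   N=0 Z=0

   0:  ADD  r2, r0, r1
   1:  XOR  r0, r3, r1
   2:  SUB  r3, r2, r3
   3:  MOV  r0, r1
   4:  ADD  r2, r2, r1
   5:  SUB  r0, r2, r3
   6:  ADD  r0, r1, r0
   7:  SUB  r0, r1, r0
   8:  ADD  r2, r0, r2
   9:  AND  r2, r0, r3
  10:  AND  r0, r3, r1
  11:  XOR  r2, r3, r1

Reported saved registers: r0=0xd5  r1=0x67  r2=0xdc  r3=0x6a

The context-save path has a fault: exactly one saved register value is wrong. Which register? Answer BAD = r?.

after  0: r0=0x0a r1=0x67 r2=0x71 r3=0x07  N=0 Z=0
after  1: r0=0x60 r1=0x67 r2=0x71 r3=0x07  N=0 Z=0
after  2: r0=0x60 r1=0x67 r2=0x71 r3=0x6a  N=0 Z=0
after  3: r0=0x67 r1=0x67 r2=0x71 r3=0x6a  N=0 Z=0
after  4: r0=0x67 r1=0x67 r2=0xd8 r3=0x6a  N=1 Z=0
after  5: r0=0x6e r1=0x67 r2=0xd8 r3=0x6a  N=0 Z=0
after  6: r0=0xd5 r1=0x67 r2=0xd8 r3=0x6a  N=1 Z=0
-- IRQ taken; context saved, return-PC = 7 --
mismatch: r2: reported 0xdc vs actual 0xd8

BAD = r2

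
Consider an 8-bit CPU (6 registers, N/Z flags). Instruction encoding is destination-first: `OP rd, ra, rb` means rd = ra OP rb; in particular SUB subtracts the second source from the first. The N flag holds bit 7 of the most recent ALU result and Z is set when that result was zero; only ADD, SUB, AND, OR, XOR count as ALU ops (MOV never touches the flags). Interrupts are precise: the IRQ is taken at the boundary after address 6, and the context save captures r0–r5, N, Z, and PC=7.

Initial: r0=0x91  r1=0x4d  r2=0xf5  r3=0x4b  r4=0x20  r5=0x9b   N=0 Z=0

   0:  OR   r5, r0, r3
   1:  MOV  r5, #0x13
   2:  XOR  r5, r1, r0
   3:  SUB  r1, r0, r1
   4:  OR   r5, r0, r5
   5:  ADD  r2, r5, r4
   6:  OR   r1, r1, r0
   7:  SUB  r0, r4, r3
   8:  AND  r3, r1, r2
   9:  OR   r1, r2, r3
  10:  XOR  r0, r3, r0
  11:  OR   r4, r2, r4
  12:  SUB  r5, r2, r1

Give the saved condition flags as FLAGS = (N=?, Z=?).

after  0: r0=0x91 r1=0x4d r2=0xf5 r3=0x4b r4=0x20 r5=0xdb  N=1 Z=0
after  1: r0=0x91 r1=0x4d r2=0xf5 r3=0x4b r4=0x20 r5=0x13  N=1 Z=0
after  2: r0=0x91 r1=0x4d r2=0xf5 r3=0x4b r4=0x20 r5=0xdc  N=1 Z=0
after  3: r0=0x91 r1=0x44 r2=0xf5 r3=0x4b r4=0x20 r5=0xdc  N=0 Z=0
after  4: r0=0x91 r1=0x44 r2=0xf5 r3=0x4b r4=0x20 r5=0xdd  N=1 Z=0
after  5: r0=0x91 r1=0x44 r2=0xfd r3=0x4b r4=0x20 r5=0xdd  N=1 Z=0
after  6: r0=0x91 r1=0xd5 r2=0xfd r3=0x4b r4=0x20 r5=0xdd  N=1 Z=0
-- IRQ taken; context saved, return-PC = 7 --

FLAGS = (N=1, Z=0)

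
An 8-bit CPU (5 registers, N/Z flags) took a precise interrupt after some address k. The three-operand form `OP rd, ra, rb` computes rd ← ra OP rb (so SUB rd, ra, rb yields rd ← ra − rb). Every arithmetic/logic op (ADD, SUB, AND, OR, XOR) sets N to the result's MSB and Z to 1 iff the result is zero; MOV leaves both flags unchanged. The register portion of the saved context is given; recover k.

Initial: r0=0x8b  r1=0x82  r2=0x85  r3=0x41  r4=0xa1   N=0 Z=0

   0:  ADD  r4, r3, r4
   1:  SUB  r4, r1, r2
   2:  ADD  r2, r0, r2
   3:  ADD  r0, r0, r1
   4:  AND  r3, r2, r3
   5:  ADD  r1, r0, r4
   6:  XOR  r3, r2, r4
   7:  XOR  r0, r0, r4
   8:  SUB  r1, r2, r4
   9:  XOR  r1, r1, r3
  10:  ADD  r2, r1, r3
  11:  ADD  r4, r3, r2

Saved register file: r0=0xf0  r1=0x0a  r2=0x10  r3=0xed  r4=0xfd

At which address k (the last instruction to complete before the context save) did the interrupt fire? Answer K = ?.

K = 7

after  0: r0=0x8b r1=0x82 r2=0x85 r3=0x41 r4=0xe2  N=1 Z=0
after  1: r0=0x8b r1=0x82 r2=0x85 r3=0x41 r4=0xfd  N=1 Z=0
after  2: r0=0x8b r1=0x82 r2=0x10 r3=0x41 r4=0xfd  N=0 Z=0
after  3: r0=0x0d r1=0x82 r2=0x10 r3=0x41 r4=0xfd  N=0 Z=0
after  4: r0=0x0d r1=0x82 r2=0x10 r3=0x00 r4=0xfd  N=0 Z=1
after  5: r0=0x0d r1=0x0a r2=0x10 r3=0x00 r4=0xfd  N=0 Z=0
after  6: r0=0x0d r1=0x0a r2=0x10 r3=0xed r4=0xfd  N=1 Z=0
after  7: r0=0xf0 r1=0x0a r2=0x10 r3=0xed r4=0xfd  N=1 Z=0
-- IRQ taken; context saved, return-PC = 8 --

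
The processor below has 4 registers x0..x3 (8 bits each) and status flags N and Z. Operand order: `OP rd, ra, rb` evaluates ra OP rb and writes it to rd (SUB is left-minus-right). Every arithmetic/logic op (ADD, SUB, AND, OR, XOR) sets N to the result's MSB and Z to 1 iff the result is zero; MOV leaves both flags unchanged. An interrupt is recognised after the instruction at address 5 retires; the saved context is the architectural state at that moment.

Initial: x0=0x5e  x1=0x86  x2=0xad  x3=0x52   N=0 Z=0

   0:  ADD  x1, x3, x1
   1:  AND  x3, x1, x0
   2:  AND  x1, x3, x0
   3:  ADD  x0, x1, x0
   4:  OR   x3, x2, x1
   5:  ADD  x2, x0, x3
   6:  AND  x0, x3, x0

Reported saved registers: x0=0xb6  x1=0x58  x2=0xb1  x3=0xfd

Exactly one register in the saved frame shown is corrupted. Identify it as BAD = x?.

BAD = x2

after  0: x0=0x5e x1=0xd8 x2=0xad x3=0x52  N=1 Z=0
after  1: x0=0x5e x1=0xd8 x2=0xad x3=0x58  N=0 Z=0
after  2: x0=0x5e x1=0x58 x2=0xad x3=0x58  N=0 Z=0
after  3: x0=0xb6 x1=0x58 x2=0xad x3=0x58  N=1 Z=0
after  4: x0=0xb6 x1=0x58 x2=0xad x3=0xfd  N=1 Z=0
after  5: x0=0xb6 x1=0x58 x2=0xb3 x3=0xfd  N=1 Z=0
-- IRQ taken; context saved, return-PC = 6 --
mismatch: x2: reported 0xb1 vs actual 0xb3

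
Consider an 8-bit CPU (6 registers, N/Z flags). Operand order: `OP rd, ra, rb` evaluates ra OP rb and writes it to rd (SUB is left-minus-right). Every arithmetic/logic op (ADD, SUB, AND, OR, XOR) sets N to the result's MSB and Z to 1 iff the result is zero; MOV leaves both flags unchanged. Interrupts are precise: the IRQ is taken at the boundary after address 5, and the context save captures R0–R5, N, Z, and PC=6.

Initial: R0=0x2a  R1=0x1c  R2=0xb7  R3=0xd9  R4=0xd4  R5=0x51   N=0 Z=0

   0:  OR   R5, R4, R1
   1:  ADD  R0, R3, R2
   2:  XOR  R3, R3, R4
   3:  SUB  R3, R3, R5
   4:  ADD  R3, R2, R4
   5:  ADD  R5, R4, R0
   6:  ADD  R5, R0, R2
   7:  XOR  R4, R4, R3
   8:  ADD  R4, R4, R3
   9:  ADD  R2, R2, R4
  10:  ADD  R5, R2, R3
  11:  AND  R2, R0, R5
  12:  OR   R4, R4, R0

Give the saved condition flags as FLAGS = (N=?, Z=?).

FLAGS = (N=0, Z=0)

after  0: R0=0x2a R1=0x1c R2=0xb7 R3=0xd9 R4=0xd4 R5=0xdc  N=1 Z=0
after  1: R0=0x90 R1=0x1c R2=0xb7 R3=0xd9 R4=0xd4 R5=0xdc  N=1 Z=0
after  2: R0=0x90 R1=0x1c R2=0xb7 R3=0x0d R4=0xd4 R5=0xdc  N=0 Z=0
after  3: R0=0x90 R1=0x1c R2=0xb7 R3=0x31 R4=0xd4 R5=0xdc  N=0 Z=0
after  4: R0=0x90 R1=0x1c R2=0xb7 R3=0x8b R4=0xd4 R5=0xdc  N=1 Z=0
after  5: R0=0x90 R1=0x1c R2=0xb7 R3=0x8b R4=0xd4 R5=0x64  N=0 Z=0
-- IRQ taken; context saved, return-PC = 6 --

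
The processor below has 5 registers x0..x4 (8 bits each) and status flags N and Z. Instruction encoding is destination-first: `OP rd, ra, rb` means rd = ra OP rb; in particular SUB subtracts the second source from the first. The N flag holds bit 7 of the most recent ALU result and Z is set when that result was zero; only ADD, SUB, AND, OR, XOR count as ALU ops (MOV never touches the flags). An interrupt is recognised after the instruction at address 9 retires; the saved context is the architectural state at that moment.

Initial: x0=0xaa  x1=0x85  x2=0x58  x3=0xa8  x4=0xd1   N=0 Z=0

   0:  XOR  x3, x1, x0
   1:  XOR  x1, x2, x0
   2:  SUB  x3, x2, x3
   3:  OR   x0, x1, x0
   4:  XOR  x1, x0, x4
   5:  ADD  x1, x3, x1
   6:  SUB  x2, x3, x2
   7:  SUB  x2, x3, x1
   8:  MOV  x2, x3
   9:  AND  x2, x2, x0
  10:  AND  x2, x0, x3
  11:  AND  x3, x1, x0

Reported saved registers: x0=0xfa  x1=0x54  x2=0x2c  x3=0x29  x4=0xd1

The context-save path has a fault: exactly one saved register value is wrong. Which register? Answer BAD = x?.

after  0: x0=0xaa x1=0x85 x2=0x58 x3=0x2f x4=0xd1  N=0 Z=0
after  1: x0=0xaa x1=0xf2 x2=0x58 x3=0x2f x4=0xd1  N=1 Z=0
after  2: x0=0xaa x1=0xf2 x2=0x58 x3=0x29 x4=0xd1  N=0 Z=0
after  3: x0=0xfa x1=0xf2 x2=0x58 x3=0x29 x4=0xd1  N=1 Z=0
after  4: x0=0xfa x1=0x2b x2=0x58 x3=0x29 x4=0xd1  N=0 Z=0
after  5: x0=0xfa x1=0x54 x2=0x58 x3=0x29 x4=0xd1  N=0 Z=0
after  6: x0=0xfa x1=0x54 x2=0xd1 x3=0x29 x4=0xd1  N=1 Z=0
after  7: x0=0xfa x1=0x54 x2=0xd5 x3=0x29 x4=0xd1  N=1 Z=0
after  8: x0=0xfa x1=0x54 x2=0x29 x3=0x29 x4=0xd1  N=1 Z=0
after  9: x0=0xfa x1=0x54 x2=0x28 x3=0x29 x4=0xd1  N=0 Z=0
-- IRQ taken; context saved, return-PC = 10 --
mismatch: x2: reported 0x2c vs actual 0x28

BAD = x2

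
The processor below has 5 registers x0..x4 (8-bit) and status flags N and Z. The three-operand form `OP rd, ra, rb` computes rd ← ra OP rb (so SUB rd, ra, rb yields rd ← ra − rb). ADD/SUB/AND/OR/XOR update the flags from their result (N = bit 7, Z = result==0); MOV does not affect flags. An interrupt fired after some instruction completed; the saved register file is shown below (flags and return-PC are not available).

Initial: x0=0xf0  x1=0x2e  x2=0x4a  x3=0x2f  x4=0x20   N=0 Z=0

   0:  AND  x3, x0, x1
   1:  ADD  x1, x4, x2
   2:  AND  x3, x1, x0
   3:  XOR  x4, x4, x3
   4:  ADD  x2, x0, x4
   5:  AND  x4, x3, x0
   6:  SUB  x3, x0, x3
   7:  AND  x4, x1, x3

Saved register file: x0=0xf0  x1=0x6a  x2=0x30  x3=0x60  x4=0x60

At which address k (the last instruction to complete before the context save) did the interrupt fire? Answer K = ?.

after  0: x0=0xf0 x1=0x2e x2=0x4a x3=0x20 x4=0x20  N=0 Z=0
after  1: x0=0xf0 x1=0x6a x2=0x4a x3=0x20 x4=0x20  N=0 Z=0
after  2: x0=0xf0 x1=0x6a x2=0x4a x3=0x60 x4=0x20  N=0 Z=0
after  3: x0=0xf0 x1=0x6a x2=0x4a x3=0x60 x4=0x40  N=0 Z=0
after  4: x0=0xf0 x1=0x6a x2=0x30 x3=0x60 x4=0x40  N=0 Z=0
after  5: x0=0xf0 x1=0x6a x2=0x30 x3=0x60 x4=0x60  N=0 Z=0
-- IRQ taken; context saved, return-PC = 6 --

K = 5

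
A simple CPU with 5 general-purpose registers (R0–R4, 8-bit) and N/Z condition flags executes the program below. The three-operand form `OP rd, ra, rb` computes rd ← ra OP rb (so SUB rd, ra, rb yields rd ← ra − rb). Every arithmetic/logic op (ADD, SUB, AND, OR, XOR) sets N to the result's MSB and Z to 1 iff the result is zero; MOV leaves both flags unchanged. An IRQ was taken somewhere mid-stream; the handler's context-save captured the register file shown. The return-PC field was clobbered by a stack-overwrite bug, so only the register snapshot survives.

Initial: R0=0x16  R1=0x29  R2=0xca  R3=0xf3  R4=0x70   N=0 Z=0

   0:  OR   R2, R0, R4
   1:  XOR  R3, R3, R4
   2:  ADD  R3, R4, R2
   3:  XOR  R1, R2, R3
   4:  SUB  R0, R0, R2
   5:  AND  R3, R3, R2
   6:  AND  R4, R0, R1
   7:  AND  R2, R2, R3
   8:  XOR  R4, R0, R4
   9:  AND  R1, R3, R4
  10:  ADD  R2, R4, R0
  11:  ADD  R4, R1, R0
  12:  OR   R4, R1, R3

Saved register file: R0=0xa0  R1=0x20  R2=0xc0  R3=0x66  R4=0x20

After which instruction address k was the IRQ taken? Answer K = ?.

K = 10

after  0: R0=0x16 R1=0x29 R2=0x76 R3=0xf3 R4=0x70  N=0 Z=0
after  1: R0=0x16 R1=0x29 R2=0x76 R3=0x83 R4=0x70  N=1 Z=0
after  2: R0=0x16 R1=0x29 R2=0x76 R3=0xe6 R4=0x70  N=1 Z=0
after  3: R0=0x16 R1=0x90 R2=0x76 R3=0xe6 R4=0x70  N=1 Z=0
after  4: R0=0xa0 R1=0x90 R2=0x76 R3=0xe6 R4=0x70  N=1 Z=0
after  5: R0=0xa0 R1=0x90 R2=0x76 R3=0x66 R4=0x70  N=0 Z=0
after  6: R0=0xa0 R1=0x90 R2=0x76 R3=0x66 R4=0x80  N=1 Z=0
after  7: R0=0xa0 R1=0x90 R2=0x66 R3=0x66 R4=0x80  N=0 Z=0
after  8: R0=0xa0 R1=0x90 R2=0x66 R3=0x66 R4=0x20  N=0 Z=0
after  9: R0=0xa0 R1=0x20 R2=0x66 R3=0x66 R4=0x20  N=0 Z=0
after 10: R0=0xa0 R1=0x20 R2=0xc0 R3=0x66 R4=0x20  N=1 Z=0
-- IRQ taken; context saved, return-PC = 11 --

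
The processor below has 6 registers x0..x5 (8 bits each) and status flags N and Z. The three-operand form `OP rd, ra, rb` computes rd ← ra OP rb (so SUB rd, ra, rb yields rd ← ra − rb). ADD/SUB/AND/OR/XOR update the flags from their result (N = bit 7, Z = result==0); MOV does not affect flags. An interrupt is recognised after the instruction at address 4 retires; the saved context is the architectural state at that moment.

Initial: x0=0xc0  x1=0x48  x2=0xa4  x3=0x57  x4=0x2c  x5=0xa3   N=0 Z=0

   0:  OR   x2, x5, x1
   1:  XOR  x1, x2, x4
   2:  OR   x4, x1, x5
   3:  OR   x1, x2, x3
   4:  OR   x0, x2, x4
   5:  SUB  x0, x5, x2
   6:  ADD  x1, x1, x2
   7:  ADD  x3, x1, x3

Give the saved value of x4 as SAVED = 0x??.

after  0: x0=0xc0 x1=0x48 x2=0xeb x3=0x57 x4=0x2c x5=0xa3  N=1 Z=0
after  1: x0=0xc0 x1=0xc7 x2=0xeb x3=0x57 x4=0x2c x5=0xa3  N=1 Z=0
after  2: x0=0xc0 x1=0xc7 x2=0xeb x3=0x57 x4=0xe7 x5=0xa3  N=1 Z=0
after  3: x0=0xc0 x1=0xff x2=0xeb x3=0x57 x4=0xe7 x5=0xa3  N=1 Z=0
after  4: x0=0xef x1=0xff x2=0xeb x3=0x57 x4=0xe7 x5=0xa3  N=1 Z=0
-- IRQ taken; context saved, return-PC = 5 --

SAVED = 0xe7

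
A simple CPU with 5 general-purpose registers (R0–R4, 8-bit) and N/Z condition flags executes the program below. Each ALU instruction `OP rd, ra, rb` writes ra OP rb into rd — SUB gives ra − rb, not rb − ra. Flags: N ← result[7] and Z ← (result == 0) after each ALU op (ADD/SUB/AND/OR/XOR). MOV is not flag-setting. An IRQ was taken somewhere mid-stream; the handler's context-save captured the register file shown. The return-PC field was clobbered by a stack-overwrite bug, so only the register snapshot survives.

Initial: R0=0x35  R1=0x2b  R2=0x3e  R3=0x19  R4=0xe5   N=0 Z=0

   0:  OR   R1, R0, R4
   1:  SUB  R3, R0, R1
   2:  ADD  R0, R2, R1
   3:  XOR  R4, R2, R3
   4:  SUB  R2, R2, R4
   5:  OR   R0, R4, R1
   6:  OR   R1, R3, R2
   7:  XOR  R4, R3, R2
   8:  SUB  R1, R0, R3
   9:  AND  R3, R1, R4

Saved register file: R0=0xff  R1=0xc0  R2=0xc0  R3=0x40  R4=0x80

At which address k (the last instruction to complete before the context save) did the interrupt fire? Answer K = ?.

K = 7

after  0: R0=0x35 R1=0xf5 R2=0x3e R3=0x19 R4=0xe5  N=1 Z=0
after  1: R0=0x35 R1=0xf5 R2=0x3e R3=0x40 R4=0xe5  N=0 Z=0
after  2: R0=0x33 R1=0xf5 R2=0x3e R3=0x40 R4=0xe5  N=0 Z=0
after  3: R0=0x33 R1=0xf5 R2=0x3e R3=0x40 R4=0x7e  N=0 Z=0
after  4: R0=0x33 R1=0xf5 R2=0xc0 R3=0x40 R4=0x7e  N=1 Z=0
after  5: R0=0xff R1=0xf5 R2=0xc0 R3=0x40 R4=0x7e  N=1 Z=0
after  6: R0=0xff R1=0xc0 R2=0xc0 R3=0x40 R4=0x7e  N=1 Z=0
after  7: R0=0xff R1=0xc0 R2=0xc0 R3=0x40 R4=0x80  N=1 Z=0
-- IRQ taken; context saved, return-PC = 8 --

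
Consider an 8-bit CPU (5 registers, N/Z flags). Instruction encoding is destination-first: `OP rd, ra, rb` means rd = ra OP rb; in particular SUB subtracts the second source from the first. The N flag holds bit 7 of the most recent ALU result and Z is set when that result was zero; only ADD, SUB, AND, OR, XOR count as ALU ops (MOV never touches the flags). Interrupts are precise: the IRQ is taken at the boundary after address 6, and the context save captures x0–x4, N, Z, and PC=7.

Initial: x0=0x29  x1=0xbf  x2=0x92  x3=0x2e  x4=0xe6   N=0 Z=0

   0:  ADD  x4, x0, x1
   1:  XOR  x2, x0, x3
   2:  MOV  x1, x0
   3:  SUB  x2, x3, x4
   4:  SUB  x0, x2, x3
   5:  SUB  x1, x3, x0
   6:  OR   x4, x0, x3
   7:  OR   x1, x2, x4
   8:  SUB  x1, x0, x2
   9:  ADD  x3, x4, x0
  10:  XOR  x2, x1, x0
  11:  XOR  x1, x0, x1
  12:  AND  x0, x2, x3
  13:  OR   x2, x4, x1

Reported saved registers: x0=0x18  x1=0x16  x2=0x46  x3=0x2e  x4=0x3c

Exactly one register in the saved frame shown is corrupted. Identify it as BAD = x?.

after  0: x0=0x29 x1=0xbf x2=0x92 x3=0x2e x4=0xe8  N=1 Z=0
after  1: x0=0x29 x1=0xbf x2=0x07 x3=0x2e x4=0xe8  N=0 Z=0
after  2: x0=0x29 x1=0x29 x2=0x07 x3=0x2e x4=0xe8  N=0 Z=0
after  3: x0=0x29 x1=0x29 x2=0x46 x3=0x2e x4=0xe8  N=0 Z=0
after  4: x0=0x18 x1=0x29 x2=0x46 x3=0x2e x4=0xe8  N=0 Z=0
after  5: x0=0x18 x1=0x16 x2=0x46 x3=0x2e x4=0xe8  N=0 Z=0
after  6: x0=0x18 x1=0x16 x2=0x46 x3=0x2e x4=0x3e  N=0 Z=0
-- IRQ taken; context saved, return-PC = 7 --
mismatch: x4: reported 0x3c vs actual 0x3e

BAD = x4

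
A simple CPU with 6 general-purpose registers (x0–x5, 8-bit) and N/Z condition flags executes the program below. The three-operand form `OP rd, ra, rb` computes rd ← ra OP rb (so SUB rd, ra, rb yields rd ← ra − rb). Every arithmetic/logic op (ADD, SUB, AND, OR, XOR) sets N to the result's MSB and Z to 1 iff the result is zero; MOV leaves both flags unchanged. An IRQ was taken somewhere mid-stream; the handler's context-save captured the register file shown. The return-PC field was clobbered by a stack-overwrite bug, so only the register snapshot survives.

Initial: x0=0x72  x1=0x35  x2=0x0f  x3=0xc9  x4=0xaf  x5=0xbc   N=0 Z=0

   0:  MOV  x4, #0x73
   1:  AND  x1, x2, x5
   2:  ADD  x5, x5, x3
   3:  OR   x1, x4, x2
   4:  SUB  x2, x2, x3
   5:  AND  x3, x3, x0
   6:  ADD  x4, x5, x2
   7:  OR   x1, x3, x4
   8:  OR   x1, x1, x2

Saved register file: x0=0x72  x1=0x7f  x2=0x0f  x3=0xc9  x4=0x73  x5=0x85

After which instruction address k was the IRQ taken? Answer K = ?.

K = 3

after  0: x0=0x72 x1=0x35 x2=0x0f x3=0xc9 x4=0x73 x5=0xbc  N=0 Z=0
after  1: x0=0x72 x1=0x0c x2=0x0f x3=0xc9 x4=0x73 x5=0xbc  N=0 Z=0
after  2: x0=0x72 x1=0x0c x2=0x0f x3=0xc9 x4=0x73 x5=0x85  N=1 Z=0
after  3: x0=0x72 x1=0x7f x2=0x0f x3=0xc9 x4=0x73 x5=0x85  N=0 Z=0
-- IRQ taken; context saved, return-PC = 4 --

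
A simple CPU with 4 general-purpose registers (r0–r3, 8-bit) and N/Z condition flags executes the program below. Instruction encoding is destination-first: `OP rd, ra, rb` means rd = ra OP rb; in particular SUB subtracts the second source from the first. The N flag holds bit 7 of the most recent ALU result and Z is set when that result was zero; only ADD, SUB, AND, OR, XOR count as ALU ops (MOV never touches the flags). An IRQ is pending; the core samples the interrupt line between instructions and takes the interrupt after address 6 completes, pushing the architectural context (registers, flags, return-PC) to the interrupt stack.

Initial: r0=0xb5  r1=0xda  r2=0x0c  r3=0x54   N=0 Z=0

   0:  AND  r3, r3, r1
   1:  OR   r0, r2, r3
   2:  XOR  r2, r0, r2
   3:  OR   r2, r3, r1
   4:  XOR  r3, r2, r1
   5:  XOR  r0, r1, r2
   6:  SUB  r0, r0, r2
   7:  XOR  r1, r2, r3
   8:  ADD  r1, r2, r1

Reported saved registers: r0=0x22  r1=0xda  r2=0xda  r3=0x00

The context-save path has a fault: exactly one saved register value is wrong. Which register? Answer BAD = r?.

after  0: r0=0xb5 r1=0xda r2=0x0c r3=0x50  N=0 Z=0
after  1: r0=0x5c r1=0xda r2=0x0c r3=0x50  N=0 Z=0
after  2: r0=0x5c r1=0xda r2=0x50 r3=0x50  N=0 Z=0
after  3: r0=0x5c r1=0xda r2=0xda r3=0x50  N=1 Z=0
after  4: r0=0x5c r1=0xda r2=0xda r3=0x00  N=0 Z=1
after  5: r0=0x00 r1=0xda r2=0xda r3=0x00  N=0 Z=1
after  6: r0=0x26 r1=0xda r2=0xda r3=0x00  N=0 Z=0
-- IRQ taken; context saved, return-PC = 7 --
mismatch: r0: reported 0x22 vs actual 0x26

BAD = r0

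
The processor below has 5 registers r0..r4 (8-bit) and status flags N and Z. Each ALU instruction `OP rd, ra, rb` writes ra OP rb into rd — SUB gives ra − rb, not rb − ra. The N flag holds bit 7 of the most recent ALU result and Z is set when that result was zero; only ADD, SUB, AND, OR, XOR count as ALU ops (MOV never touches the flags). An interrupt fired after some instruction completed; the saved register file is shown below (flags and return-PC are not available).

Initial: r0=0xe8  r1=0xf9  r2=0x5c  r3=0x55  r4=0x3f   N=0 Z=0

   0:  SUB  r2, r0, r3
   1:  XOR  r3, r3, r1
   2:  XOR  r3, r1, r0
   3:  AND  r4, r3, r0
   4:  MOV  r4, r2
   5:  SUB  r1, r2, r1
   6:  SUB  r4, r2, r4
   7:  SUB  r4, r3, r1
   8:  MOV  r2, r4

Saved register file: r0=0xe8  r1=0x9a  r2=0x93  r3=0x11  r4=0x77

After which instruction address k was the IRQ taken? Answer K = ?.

after  0: r0=0xe8 r1=0xf9 r2=0x93 r3=0x55 r4=0x3f  N=1 Z=0
after  1: r0=0xe8 r1=0xf9 r2=0x93 r3=0xac r4=0x3f  N=1 Z=0
after  2: r0=0xe8 r1=0xf9 r2=0x93 r3=0x11 r4=0x3f  N=0 Z=0
after  3: r0=0xe8 r1=0xf9 r2=0x93 r3=0x11 r4=0x00  N=0 Z=1
after  4: r0=0xe8 r1=0xf9 r2=0x93 r3=0x11 r4=0x93  N=0 Z=1
after  5: r0=0xe8 r1=0x9a r2=0x93 r3=0x11 r4=0x93  N=1 Z=0
after  6: r0=0xe8 r1=0x9a r2=0x93 r3=0x11 r4=0x00  N=0 Z=1
after  7: r0=0xe8 r1=0x9a r2=0x93 r3=0x11 r4=0x77  N=0 Z=0
-- IRQ taken; context saved, return-PC = 8 --

K = 7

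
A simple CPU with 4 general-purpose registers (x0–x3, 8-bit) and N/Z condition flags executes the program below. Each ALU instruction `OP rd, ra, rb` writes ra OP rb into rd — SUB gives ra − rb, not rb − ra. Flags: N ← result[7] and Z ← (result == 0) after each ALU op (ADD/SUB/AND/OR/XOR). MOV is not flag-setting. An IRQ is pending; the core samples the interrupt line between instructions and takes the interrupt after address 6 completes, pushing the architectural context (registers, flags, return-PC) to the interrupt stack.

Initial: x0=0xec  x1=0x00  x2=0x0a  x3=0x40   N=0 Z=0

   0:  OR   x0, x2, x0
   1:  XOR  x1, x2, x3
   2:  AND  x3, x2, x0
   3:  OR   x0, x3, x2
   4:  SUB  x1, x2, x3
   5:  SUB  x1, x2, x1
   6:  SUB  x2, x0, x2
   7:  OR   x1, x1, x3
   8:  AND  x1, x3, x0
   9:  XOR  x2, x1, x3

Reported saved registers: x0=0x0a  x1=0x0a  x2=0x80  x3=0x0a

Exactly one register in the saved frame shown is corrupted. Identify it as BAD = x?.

BAD = x2

after  0: x0=0xee x1=0x00 x2=0x0a x3=0x40  N=1 Z=0
after  1: x0=0xee x1=0x4a x2=0x0a x3=0x40  N=0 Z=0
after  2: x0=0xee x1=0x4a x2=0x0a x3=0x0a  N=0 Z=0
after  3: x0=0x0a x1=0x4a x2=0x0a x3=0x0a  N=0 Z=0
after  4: x0=0x0a x1=0x00 x2=0x0a x3=0x0a  N=0 Z=1
after  5: x0=0x0a x1=0x0a x2=0x0a x3=0x0a  N=0 Z=0
after  6: x0=0x0a x1=0x0a x2=0x00 x3=0x0a  N=0 Z=1
-- IRQ taken; context saved, return-PC = 7 --
mismatch: x2: reported 0x80 vs actual 0x00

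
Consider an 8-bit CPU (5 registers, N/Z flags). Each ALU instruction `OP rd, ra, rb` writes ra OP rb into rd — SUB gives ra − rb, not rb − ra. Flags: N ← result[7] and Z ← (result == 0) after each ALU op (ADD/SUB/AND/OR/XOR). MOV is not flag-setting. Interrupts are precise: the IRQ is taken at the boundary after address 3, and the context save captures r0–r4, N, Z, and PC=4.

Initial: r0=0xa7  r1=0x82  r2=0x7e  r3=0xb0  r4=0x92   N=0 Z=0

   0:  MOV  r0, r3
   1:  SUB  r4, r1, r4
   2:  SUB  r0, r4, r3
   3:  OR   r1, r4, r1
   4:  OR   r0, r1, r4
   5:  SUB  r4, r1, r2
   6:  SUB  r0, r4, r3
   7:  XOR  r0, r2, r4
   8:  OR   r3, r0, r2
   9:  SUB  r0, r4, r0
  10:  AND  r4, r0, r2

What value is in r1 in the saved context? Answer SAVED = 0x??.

after  0: r0=0xb0 r1=0x82 r2=0x7e r3=0xb0 r4=0x92  N=0 Z=0
after  1: r0=0xb0 r1=0x82 r2=0x7e r3=0xb0 r4=0xf0  N=1 Z=0
after  2: r0=0x40 r1=0x82 r2=0x7e r3=0xb0 r4=0xf0  N=0 Z=0
after  3: r0=0x40 r1=0xf2 r2=0x7e r3=0xb0 r4=0xf0  N=1 Z=0
-- IRQ taken; context saved, return-PC = 4 --

SAVED = 0xf2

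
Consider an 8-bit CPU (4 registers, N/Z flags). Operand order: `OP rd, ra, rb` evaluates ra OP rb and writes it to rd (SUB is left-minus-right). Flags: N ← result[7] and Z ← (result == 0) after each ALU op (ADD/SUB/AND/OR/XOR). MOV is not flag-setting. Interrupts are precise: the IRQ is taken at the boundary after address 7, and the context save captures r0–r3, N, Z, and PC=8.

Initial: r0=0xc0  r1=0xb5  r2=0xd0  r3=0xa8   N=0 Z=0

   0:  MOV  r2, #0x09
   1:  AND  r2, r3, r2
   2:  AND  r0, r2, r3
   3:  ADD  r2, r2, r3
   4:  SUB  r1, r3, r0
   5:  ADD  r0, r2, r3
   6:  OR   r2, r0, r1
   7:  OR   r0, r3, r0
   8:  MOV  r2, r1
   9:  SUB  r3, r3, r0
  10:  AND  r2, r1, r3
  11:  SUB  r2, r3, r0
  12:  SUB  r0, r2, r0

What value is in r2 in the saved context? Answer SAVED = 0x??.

SAVED = 0xf8

after  0: r0=0xc0 r1=0xb5 r2=0x09 r3=0xa8  N=0 Z=0
after  1: r0=0xc0 r1=0xb5 r2=0x08 r3=0xa8  N=0 Z=0
after  2: r0=0x08 r1=0xb5 r2=0x08 r3=0xa8  N=0 Z=0
after  3: r0=0x08 r1=0xb5 r2=0xb0 r3=0xa8  N=1 Z=0
after  4: r0=0x08 r1=0xa0 r2=0xb0 r3=0xa8  N=1 Z=0
after  5: r0=0x58 r1=0xa0 r2=0xb0 r3=0xa8  N=0 Z=0
after  6: r0=0x58 r1=0xa0 r2=0xf8 r3=0xa8  N=1 Z=0
after  7: r0=0xf8 r1=0xa0 r2=0xf8 r3=0xa8  N=1 Z=0
-- IRQ taken; context saved, return-PC = 8 --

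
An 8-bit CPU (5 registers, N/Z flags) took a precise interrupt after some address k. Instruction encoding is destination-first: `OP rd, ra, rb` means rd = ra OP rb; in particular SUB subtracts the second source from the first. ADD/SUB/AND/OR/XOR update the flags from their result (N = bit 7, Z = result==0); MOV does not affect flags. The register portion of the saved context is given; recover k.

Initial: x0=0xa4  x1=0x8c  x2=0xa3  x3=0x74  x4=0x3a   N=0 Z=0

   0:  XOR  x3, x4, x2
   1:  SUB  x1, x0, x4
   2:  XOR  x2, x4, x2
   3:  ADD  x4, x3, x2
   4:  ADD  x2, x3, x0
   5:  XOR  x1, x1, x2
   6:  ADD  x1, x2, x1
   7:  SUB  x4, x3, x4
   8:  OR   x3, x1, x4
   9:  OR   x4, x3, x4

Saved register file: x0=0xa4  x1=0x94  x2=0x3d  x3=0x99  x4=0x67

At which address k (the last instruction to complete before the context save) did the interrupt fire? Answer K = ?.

K = 7

after  0: x0=0xa4 x1=0x8c x2=0xa3 x3=0x99 x4=0x3a  N=1 Z=0
after  1: x0=0xa4 x1=0x6a x2=0xa3 x3=0x99 x4=0x3a  N=0 Z=0
after  2: x0=0xa4 x1=0x6a x2=0x99 x3=0x99 x4=0x3a  N=1 Z=0
after  3: x0=0xa4 x1=0x6a x2=0x99 x3=0x99 x4=0x32  N=0 Z=0
after  4: x0=0xa4 x1=0x6a x2=0x3d x3=0x99 x4=0x32  N=0 Z=0
after  5: x0=0xa4 x1=0x57 x2=0x3d x3=0x99 x4=0x32  N=0 Z=0
after  6: x0=0xa4 x1=0x94 x2=0x3d x3=0x99 x4=0x32  N=1 Z=0
after  7: x0=0xa4 x1=0x94 x2=0x3d x3=0x99 x4=0x67  N=0 Z=0
-- IRQ taken; context saved, return-PC = 8 --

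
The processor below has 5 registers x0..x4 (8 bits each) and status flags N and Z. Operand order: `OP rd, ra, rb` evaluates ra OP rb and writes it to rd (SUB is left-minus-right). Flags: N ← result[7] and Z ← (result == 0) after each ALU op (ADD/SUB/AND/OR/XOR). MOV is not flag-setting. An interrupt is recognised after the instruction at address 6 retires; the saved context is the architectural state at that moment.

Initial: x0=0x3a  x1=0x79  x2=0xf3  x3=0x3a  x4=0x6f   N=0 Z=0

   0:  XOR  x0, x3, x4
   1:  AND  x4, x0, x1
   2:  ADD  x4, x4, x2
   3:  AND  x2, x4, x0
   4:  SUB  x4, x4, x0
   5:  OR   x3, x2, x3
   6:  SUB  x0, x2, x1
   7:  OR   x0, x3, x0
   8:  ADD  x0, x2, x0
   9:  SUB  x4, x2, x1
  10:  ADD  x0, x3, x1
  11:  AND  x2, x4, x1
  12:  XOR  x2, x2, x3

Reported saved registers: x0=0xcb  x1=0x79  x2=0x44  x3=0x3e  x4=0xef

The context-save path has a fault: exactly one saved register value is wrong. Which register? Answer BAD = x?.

BAD = x3

after  0: x0=0x55 x1=0x79 x2=0xf3 x3=0x3a x4=0x6f  N=0 Z=0
after  1: x0=0x55 x1=0x79 x2=0xf3 x3=0x3a x4=0x51  N=0 Z=0
after  2: x0=0x55 x1=0x79 x2=0xf3 x3=0x3a x4=0x44  N=0 Z=0
after  3: x0=0x55 x1=0x79 x2=0x44 x3=0x3a x4=0x44  N=0 Z=0
after  4: x0=0x55 x1=0x79 x2=0x44 x3=0x3a x4=0xef  N=1 Z=0
after  5: x0=0x55 x1=0x79 x2=0x44 x3=0x7e x4=0xef  N=0 Z=0
after  6: x0=0xcb x1=0x79 x2=0x44 x3=0x7e x4=0xef  N=1 Z=0
-- IRQ taken; context saved, return-PC = 7 --
mismatch: x3: reported 0x3e vs actual 0x7e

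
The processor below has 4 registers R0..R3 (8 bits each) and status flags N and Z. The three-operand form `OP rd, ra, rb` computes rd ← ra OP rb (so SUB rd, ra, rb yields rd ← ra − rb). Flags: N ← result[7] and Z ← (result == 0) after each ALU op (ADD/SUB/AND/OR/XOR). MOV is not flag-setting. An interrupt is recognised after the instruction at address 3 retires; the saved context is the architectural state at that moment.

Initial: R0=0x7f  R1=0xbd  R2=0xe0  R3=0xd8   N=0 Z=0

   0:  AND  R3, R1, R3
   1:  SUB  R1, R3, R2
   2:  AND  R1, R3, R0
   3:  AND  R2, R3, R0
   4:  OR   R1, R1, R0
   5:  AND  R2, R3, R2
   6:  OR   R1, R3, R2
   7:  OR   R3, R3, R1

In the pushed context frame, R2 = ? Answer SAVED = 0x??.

after  0: R0=0x7f R1=0xbd R2=0xe0 R3=0x98  N=1 Z=0
after  1: R0=0x7f R1=0xb8 R2=0xe0 R3=0x98  N=1 Z=0
after  2: R0=0x7f R1=0x18 R2=0xe0 R3=0x98  N=0 Z=0
after  3: R0=0x7f R1=0x18 R2=0x18 R3=0x98  N=0 Z=0
-- IRQ taken; context saved, return-PC = 4 --

SAVED = 0x18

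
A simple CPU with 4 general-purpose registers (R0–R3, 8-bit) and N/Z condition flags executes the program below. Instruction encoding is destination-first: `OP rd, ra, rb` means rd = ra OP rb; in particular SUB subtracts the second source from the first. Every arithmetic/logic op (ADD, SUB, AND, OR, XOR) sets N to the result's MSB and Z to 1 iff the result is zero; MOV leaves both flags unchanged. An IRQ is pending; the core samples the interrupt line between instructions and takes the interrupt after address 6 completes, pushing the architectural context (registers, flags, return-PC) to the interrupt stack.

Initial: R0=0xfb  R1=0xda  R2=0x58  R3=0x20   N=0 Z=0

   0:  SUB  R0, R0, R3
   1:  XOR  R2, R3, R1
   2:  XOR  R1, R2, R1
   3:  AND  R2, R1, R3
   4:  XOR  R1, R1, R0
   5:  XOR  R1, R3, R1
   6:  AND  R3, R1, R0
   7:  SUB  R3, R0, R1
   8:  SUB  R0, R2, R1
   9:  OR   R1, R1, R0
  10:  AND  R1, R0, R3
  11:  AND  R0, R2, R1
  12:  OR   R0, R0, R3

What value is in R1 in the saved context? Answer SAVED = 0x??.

after  0: R0=0xdb R1=0xda R2=0x58 R3=0x20  N=1 Z=0
after  1: R0=0xdb R1=0xda R2=0xfa R3=0x20  N=1 Z=0
after  2: R0=0xdb R1=0x20 R2=0xfa R3=0x20  N=0 Z=0
after  3: R0=0xdb R1=0x20 R2=0x20 R3=0x20  N=0 Z=0
after  4: R0=0xdb R1=0xfb R2=0x20 R3=0x20  N=1 Z=0
after  5: R0=0xdb R1=0xdb R2=0x20 R3=0x20  N=1 Z=0
after  6: R0=0xdb R1=0xdb R2=0x20 R3=0xdb  N=1 Z=0
-- IRQ taken; context saved, return-PC = 7 --

SAVED = 0xdb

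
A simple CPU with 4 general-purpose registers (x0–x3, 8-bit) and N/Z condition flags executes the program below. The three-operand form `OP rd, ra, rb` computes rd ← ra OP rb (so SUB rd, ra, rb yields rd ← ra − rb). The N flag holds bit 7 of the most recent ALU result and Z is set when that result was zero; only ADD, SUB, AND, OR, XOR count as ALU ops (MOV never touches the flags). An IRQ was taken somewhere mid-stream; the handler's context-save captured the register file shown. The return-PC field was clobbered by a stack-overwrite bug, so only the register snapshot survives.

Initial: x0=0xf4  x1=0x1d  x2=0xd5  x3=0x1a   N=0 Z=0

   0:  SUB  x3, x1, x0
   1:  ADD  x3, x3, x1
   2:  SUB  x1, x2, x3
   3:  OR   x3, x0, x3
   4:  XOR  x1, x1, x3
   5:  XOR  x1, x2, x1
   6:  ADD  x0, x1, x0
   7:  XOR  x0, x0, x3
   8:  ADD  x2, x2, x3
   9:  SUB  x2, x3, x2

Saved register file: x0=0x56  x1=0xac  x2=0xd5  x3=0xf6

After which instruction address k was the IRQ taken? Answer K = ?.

K = 7

after  0: x0=0xf4 x1=0x1d x2=0xd5 x3=0x29  N=0 Z=0
after  1: x0=0xf4 x1=0x1d x2=0xd5 x3=0x46  N=0 Z=0
after  2: x0=0xf4 x1=0x8f x2=0xd5 x3=0x46  N=1 Z=0
after  3: x0=0xf4 x1=0x8f x2=0xd5 x3=0xf6  N=1 Z=0
after  4: x0=0xf4 x1=0x79 x2=0xd5 x3=0xf6  N=0 Z=0
after  5: x0=0xf4 x1=0xac x2=0xd5 x3=0xf6  N=1 Z=0
after  6: x0=0xa0 x1=0xac x2=0xd5 x3=0xf6  N=1 Z=0
after  7: x0=0x56 x1=0xac x2=0xd5 x3=0xf6  N=0 Z=0
-- IRQ taken; context saved, return-PC = 8 --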